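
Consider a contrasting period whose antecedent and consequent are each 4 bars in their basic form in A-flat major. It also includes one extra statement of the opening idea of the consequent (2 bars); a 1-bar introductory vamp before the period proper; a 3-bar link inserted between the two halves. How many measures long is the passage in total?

Basic contrasting period: 4 + 4 = 8 bars.
8 (basic form) + 2 (extra statement) + 1 (introduction) + 3 (link) = 14.

14 measures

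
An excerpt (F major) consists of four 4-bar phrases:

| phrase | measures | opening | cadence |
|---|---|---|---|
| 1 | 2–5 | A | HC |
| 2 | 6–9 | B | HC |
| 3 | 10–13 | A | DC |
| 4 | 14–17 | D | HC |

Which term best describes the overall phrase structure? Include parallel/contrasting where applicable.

Phrase 4 ends with a half cadence, no stronger than phrase 2's half cadence, so the four phrases do not form a double period; nor do phrases 3–4 duplicate 1–2, so it is not a repeated period. With no phrase reaching a conclusive cadence, the passage is a phrase group.

phrase group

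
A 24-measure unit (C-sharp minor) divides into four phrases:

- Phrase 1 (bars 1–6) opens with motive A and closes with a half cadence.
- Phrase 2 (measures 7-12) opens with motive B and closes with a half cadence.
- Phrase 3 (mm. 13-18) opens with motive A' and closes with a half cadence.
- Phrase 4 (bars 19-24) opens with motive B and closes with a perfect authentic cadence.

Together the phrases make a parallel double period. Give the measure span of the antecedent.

In a double period the first pair of phrases (ending half cadence) is the large antecedent and the second pair (ending perfect authentic cadence) is the large consequent; the antecedent is measures 1–12.

measures 1–12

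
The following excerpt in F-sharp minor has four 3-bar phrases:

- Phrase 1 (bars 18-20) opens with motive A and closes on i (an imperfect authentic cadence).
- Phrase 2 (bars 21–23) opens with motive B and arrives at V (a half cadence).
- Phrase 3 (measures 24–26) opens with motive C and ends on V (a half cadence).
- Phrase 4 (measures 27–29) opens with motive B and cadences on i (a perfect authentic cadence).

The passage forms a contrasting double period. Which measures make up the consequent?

In a double period the four phrases pair into a large antecedent (phrases 1–2, ending half cadence) and a large consequent (phrases 3–4, ending perfect authentic cadence). The consequent spans measures 24–29.

measures 24–29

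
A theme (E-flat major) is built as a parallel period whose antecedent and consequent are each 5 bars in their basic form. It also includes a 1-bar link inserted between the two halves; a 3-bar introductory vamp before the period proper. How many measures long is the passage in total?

Basic parallel period: 5 + 5 = 10 bars.
10 (basic form) + 1 (link) + 3 (introduction) = 14.

14 measures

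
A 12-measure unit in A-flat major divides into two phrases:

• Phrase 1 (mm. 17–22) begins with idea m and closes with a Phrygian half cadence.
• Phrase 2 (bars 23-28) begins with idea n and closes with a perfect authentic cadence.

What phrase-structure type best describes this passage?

Phrase 1 ends with a Phrygian half cadence (weaker) and phrase 2 with a perfect authentic cadence (stronger): antecedent + consequent = a period.
The two phrases open with different material (m / n), so the period is contrasting.

contrasting period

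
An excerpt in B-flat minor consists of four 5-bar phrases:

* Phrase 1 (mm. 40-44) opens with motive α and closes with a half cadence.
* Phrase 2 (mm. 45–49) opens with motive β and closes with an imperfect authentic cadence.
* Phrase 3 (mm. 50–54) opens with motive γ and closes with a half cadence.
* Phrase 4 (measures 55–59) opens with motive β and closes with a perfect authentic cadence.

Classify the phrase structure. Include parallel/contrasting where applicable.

contrasting double period

Four phrases in two halves: the first half (measures 40-49) ends with an imperfect authentic cadence, the second (mm. 50–59) with a perfect authentic cadence — a large antecedent–consequent pair, i.e. a double period.
Phrase 3 begins with different material from phrase 1, making it contrasting.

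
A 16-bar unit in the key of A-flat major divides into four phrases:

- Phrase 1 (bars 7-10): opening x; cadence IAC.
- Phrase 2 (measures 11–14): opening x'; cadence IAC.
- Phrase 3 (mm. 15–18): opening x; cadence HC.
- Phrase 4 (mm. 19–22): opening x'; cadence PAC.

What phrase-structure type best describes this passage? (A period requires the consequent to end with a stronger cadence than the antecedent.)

Four phrases in two halves: the first half (mm. 7-14) ends with an imperfect authentic cadence, the second (bars 15–22) with a perfect authentic cadence — a large antecedent–consequent pair, i.e. a double period.
Phrase 3 begins with the same material as phrase 1, making it parallel.

parallel double period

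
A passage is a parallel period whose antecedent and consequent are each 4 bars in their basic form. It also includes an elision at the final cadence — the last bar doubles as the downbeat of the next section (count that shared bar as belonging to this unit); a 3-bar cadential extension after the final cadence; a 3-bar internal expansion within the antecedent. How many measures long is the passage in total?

14 measures

Basic parallel period: 4 + 4 = 8 bars.
8 (basic form) + 3 (cadential extension) + 3 (internal expansion) = 14.
The elision shares a bar with the next section but does not change this unit's count.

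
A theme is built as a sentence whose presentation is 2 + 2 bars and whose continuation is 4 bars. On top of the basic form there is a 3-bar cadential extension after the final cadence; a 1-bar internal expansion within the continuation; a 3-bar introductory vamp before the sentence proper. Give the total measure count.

15 measures

Basic sentence: 2 + 2 + 4 = 8 bars.
8 (basic form) + 3 (cadential extension) + 1 (internal expansion) + 3 (introduction) = 15.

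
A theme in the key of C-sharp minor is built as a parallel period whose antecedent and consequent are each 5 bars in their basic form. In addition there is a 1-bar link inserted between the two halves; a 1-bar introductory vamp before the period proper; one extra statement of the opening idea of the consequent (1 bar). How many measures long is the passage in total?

Basic parallel period: 5 + 5 = 10 bars.
10 (basic form) + 1 (link) + 1 (introduction) + 1 (extra statement) = 13.

13 measures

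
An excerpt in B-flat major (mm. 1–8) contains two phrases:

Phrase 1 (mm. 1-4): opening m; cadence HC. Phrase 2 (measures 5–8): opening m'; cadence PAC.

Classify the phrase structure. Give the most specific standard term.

Phrase 1 ends with a half cadence (weaker) and phrase 2 with a perfect authentic cadence (stronger): antecedent + consequent = a period.
The two phrases open with the same material (m / m'), so the period is parallel.

parallel period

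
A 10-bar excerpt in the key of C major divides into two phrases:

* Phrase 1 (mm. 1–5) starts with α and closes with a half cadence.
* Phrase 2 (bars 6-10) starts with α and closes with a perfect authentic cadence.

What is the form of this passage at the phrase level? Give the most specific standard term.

Phrase 1 ends with a half cadence (weaker) and phrase 2 with a perfect authentic cadence (stronger): antecedent + consequent = a period.
The two phrases open with the same material (α / α), so the period is parallel.

parallel period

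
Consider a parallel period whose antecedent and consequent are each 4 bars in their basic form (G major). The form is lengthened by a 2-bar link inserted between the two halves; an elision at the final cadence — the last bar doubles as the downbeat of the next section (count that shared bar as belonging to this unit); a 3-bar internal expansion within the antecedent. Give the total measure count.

Basic parallel period: 4 + 4 = 8 bars.
8 (basic form) + 2 (link) + 3 (internal expansion) = 13.
The elision shares a bar with the next section but does not change this unit's count.

13 measures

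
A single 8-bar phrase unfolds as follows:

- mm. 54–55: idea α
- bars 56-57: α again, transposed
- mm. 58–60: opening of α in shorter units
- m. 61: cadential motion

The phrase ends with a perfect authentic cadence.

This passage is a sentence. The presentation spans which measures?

measures 54–57

The presentation of a sentence is the basic idea (mm. 54-55) plus its repetition (measures 56-57); the presentation is therefore bars 54–57.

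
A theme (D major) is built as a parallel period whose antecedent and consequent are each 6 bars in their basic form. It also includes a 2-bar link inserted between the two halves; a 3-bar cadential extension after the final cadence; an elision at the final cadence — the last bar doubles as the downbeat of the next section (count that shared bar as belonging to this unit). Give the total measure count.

Basic parallel period: 6 + 6 = 12 bars.
12 (basic form) + 2 (link) + 3 (cadential extension) = 17.
The elision shares a bar with the next section but does not change this unit's count.

17 measures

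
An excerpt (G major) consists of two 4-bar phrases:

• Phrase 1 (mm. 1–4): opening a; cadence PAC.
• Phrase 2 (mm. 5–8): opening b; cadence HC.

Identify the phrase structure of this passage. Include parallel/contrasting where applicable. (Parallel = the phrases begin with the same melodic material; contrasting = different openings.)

phrase group

The second phrase closes with a half cadence, which is not stronger than the first phrase's perfect authentic cadence; without a weak→strong cadential pair there is no antecedent–consequent relationship, so this is a phrase group rather than a period.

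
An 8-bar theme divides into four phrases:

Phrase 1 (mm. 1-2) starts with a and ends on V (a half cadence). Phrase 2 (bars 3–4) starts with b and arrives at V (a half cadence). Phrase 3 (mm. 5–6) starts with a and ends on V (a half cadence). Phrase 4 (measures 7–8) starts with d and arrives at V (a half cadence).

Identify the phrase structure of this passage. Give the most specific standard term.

phrase group

Phrase 4 ends with a half cadence, no stronger than phrase 2's half cadence, so the four phrases do not form a double period; nor do phrases 3–4 duplicate 1–2, so it is not a repeated period. With no phrase reaching a conclusive cadence, the passage is a phrase group.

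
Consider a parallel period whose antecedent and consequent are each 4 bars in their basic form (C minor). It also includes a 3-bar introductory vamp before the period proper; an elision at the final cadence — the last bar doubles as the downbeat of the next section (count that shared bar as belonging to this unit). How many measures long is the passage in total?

11 measures

Basic parallel period: 4 + 4 = 8 bars.
8 (basic form) + 3 (introduction) = 11.
The elision shares a bar with the next section but does not change this unit's count.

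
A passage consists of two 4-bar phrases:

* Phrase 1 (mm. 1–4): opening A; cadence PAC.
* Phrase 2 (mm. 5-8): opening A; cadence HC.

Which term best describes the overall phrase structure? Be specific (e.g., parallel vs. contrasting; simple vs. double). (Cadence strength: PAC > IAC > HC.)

phrase group

The second phrase closes with a half cadence, which is not stronger than the first phrase's perfect authentic cadence; without a weak→strong cadential pair there is no antecedent–consequent relationship, so this is a phrase group rather than a period.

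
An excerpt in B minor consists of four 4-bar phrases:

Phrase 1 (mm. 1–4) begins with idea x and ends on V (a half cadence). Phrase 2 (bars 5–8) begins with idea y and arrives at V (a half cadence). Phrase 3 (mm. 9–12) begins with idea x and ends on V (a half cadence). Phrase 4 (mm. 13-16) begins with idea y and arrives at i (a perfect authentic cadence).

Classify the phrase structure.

Four phrases in two halves: the first half (mm. 1-8) ends with a half cadence, the second (mm. 9–16) with a perfect authentic cadence — a large antecedent–consequent pair, i.e. a double period.
Phrase 3 begins with the same material as phrase 1, making it parallel.

parallel double period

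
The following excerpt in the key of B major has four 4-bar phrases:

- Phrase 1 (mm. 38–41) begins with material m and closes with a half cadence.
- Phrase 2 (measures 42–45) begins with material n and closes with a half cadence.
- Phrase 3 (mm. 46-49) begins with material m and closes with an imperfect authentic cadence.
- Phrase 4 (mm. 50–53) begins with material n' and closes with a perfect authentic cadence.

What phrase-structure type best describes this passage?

Four phrases in two halves: the first half (mm. 38-45) ends with a half cadence, the second (measures 46–53) with a perfect authentic cadence — a large antecedent–consequent pair, i.e. a double period.
Phrase 3 begins with the same material as phrase 1, making it parallel.

parallel double period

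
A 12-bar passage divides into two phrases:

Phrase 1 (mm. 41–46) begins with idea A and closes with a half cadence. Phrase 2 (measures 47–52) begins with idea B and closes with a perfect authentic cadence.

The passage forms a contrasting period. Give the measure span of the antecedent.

measures 41–46

The antecedent is the phrase ending with the weaker cadence (half cadence, phrase 1) and the consequent the one ending more conclusively (perfect authentic cadence, phrase 2); the antecedent is mm. 41–46.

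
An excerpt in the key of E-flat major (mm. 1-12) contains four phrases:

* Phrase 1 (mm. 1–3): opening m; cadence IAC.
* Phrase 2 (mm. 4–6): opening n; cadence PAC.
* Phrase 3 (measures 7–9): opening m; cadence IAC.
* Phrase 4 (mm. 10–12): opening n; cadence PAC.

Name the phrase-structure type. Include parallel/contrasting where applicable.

The cadence pattern IAC–PAC–IAC–PAC is weak–strong twice, and phrases 3–4 restate phrases 1–2: a period heard twice, not a double period (which would end weakly at phrase 2).

repeated period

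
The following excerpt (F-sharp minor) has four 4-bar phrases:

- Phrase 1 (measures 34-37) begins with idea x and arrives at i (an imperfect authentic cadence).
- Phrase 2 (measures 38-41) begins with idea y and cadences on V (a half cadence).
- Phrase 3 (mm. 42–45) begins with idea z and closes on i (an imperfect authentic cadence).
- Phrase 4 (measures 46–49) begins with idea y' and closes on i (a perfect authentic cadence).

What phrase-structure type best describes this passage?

Four phrases in two halves: the first half (mm. 34–41) ends with a half cadence, the second (mm. 42-49) with a perfect authentic cadence — a large antecedent–consequent pair, i.e. a double period.
Phrase 3 begins with different material from phrase 1, making it contrasting.

contrasting double period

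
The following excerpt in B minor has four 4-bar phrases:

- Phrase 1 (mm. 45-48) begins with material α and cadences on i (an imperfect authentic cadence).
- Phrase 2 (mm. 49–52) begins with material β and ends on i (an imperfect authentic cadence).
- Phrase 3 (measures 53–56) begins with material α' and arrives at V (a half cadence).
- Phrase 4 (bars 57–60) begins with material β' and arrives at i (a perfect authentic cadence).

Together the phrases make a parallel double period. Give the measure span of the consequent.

In a double period the first pair of phrases (ending imperfect authentic cadence) is the large antecedent and the second pair (ending perfect authentic cadence) is the large consequent; the consequent is measures 53–60.

measures 53–60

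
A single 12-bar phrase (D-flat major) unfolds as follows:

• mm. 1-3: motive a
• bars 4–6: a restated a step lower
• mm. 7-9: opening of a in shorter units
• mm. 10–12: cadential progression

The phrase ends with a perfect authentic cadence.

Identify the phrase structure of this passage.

Basic idea (mm. 1–3) + its repetition (measures 4–6) form the presentation; fragmentation and cadence (measures 7–12) form the continuation — the 12-bar whole is a sentence.

sentence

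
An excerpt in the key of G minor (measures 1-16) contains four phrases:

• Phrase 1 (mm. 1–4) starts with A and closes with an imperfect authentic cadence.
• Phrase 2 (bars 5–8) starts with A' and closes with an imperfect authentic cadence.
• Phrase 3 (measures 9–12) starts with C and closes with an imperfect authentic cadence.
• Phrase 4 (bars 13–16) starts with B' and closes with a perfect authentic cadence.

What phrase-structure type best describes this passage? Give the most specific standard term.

Four phrases in two halves: the first half (mm. 1-8) ends with an imperfect authentic cadence, the second (mm. 9-16) with a perfect authentic cadence — a large antecedent–consequent pair, i.e. a double period.
Phrase 3 begins with different material from phrase 1, making it contrasting.

contrasting double period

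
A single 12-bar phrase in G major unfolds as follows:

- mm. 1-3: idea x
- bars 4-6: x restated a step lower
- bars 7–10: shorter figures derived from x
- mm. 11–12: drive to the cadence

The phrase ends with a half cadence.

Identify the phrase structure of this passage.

sentence

Basic idea (mm. 1–3) + its repetition (mm. 4–6) form the presentation; fragmentation and cadence (mm. 7–12) form the continuation — the 12-bar whole is a sentence.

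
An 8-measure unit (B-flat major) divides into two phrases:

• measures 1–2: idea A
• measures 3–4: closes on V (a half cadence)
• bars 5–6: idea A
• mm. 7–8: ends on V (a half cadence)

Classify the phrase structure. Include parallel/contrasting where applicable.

Both phrases have the same opening (A) and the same cadence (half cadence): the second is a restatement, not a consequent, so this is a repeated phrase rather than a period.

repeated phrase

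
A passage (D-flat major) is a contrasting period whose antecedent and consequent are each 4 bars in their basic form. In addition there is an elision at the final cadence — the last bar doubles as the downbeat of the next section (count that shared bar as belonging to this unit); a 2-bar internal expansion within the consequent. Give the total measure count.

10 measures

Basic contrasting period: 4 + 4 = 8 bars.
8 (basic form) + 2 (internal expansion) = 10.
The elision shares a bar with the next section but does not change this unit's count.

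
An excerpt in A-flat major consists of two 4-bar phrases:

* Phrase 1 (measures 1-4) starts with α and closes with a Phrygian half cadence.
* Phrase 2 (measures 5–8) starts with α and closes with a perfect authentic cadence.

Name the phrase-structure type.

Phrase 1 ends with a Phrygian half cadence (weaker) and phrase 2 with a perfect authentic cadence (stronger): antecedent + consequent = a period.
The two phrases open with the same material (α / α), so the period is parallel.

parallel period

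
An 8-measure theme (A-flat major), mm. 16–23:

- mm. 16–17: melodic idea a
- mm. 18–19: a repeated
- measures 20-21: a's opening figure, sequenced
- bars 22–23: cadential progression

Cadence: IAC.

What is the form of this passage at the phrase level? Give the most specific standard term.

sentence

Basic idea (mm. 16–17) + its repetition (mm. 18–19) form the presentation; fragmentation and cadence (mm. 20–23) form the continuation — the 8-bar whole is a sentence.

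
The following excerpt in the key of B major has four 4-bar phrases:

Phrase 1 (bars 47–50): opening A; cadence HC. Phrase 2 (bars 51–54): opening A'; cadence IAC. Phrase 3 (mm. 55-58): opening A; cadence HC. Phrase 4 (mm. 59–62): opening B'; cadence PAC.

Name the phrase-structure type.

Four phrases in two halves: the first half (bars 47–54) ends with an imperfect authentic cadence, the second (measures 55–62) with a perfect authentic cadence — a large antecedent–consequent pair, i.e. a double period.
Phrase 3 begins with the same material as phrase 1, making it parallel.

parallel double period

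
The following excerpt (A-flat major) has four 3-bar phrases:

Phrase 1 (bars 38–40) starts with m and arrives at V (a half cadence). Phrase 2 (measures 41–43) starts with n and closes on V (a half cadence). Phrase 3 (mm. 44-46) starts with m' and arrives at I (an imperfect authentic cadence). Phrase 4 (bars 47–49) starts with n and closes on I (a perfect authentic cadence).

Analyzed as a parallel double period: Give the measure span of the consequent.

measures 44–49

In a double period the four phrases pair into a large antecedent (phrases 1–2, ending half cadence) and a large consequent (phrases 3–4, ending perfect authentic cadence). The consequent spans bars 44–49.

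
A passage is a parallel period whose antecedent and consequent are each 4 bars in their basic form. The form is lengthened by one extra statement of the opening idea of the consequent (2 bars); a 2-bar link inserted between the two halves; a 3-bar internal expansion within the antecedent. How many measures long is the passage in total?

15 measures

Basic parallel period: 4 + 4 = 8 bars.
8 (basic form) + 2 (extra statement) + 2 (link) + 3 (internal expansion) = 15.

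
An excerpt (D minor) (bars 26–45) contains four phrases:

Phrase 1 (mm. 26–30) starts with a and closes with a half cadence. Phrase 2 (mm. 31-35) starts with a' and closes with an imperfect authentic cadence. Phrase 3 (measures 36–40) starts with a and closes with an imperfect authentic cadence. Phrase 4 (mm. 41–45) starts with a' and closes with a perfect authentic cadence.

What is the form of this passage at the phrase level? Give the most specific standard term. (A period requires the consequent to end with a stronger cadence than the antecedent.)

parallel double period

Four phrases in two halves: the first half (measures 26-35) ends with an imperfect authentic cadence, the second (bars 36–45) with a perfect authentic cadence — a large antecedent–consequent pair, i.e. a double period.
Phrase 3 begins with the same material as phrase 1, making it parallel.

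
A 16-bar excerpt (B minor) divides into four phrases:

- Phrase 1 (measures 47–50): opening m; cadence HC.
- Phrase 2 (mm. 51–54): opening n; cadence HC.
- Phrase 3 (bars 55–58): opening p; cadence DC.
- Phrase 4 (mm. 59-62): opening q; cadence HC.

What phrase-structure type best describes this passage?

phrase group

Phrase 4 ends with a half cadence, no stronger than phrase 2's half cadence, so the four phrases do not form a double period; nor do phrases 3–4 duplicate 1–2, so it is not a repeated period. With no phrase reaching a conclusive cadence, the passage is a phrase group.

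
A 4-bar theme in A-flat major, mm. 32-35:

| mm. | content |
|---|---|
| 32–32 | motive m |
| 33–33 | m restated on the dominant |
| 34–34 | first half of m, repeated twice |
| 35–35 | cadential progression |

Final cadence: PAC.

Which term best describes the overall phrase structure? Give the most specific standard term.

Basic idea (measure 32) + its repetition (m. 33) form the presentation; fragmentation and cadence (bars 34–35) form the continuation — the 4-bar whole is a sentence.

sentence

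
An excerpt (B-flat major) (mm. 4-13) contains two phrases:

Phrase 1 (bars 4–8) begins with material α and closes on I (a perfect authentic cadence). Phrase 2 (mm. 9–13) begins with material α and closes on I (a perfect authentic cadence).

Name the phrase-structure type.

repeated phrase

Both phrases have the same opening (α) and the same cadence (perfect authentic cadence): the second is a restatement, not a consequent, so this is a repeated phrase rather than a period.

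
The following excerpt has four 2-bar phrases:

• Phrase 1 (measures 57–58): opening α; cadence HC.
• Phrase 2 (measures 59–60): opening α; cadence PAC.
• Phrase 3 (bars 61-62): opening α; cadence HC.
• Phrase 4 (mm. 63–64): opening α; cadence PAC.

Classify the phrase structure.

repeated period

The cadence pattern HC–PAC–HC–PAC is weak–strong twice, and phrases 3–4 restate phrases 1–2: a period heard twice, not a double period (which would end weakly at phrase 2).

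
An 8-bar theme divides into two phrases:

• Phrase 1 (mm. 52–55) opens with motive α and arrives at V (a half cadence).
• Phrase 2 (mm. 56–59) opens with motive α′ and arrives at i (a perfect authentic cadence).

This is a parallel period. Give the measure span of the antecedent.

measures 52–55

The phrase ending with the weaker cadence (half cadence) is the antecedent; the one ending more conclusively (perfect authentic cadence) is the consequent. The antecedent is measures 52–55.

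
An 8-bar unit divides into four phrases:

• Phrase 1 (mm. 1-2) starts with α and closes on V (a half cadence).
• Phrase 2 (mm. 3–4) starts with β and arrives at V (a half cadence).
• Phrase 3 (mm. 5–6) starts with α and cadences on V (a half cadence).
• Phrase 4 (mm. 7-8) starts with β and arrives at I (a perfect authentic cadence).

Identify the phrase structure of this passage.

parallel double period

Four phrases in two halves: the first half (measures 1–4) ends with a half cadence, the second (measures 5–8) with a perfect authentic cadence — a large antecedent–consequent pair, i.e. a double period.
Phrase 3 begins with the same material as phrase 1, making it parallel.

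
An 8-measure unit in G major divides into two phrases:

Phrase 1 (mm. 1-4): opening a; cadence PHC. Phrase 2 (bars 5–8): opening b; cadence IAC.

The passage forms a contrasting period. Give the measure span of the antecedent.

The antecedent is the phrase ending with the weaker cadence (Phrygian half cadence, phrase 1) and the consequent the one ending more conclusively (imperfect authentic cadence, phrase 2); the antecedent is mm. 1–4.

measures 1–4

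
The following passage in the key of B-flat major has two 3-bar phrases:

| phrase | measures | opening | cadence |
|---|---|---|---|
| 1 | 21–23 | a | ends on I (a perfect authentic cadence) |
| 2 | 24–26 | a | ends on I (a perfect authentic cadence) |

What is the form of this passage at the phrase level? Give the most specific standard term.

Both phrases have the same opening (a) and the same cadence (perfect authentic cadence): the second is a restatement, not a consequent, so this is a repeated phrase rather than a period.

repeated phrase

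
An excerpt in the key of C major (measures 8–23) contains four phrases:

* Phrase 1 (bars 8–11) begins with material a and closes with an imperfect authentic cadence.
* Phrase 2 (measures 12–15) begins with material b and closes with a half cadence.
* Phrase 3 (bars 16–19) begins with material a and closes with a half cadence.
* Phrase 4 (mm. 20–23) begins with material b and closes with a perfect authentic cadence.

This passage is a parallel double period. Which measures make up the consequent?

In a double period the four phrases pair into a large antecedent (phrases 1–2, ending half cadence) and a large consequent (phrases 3–4, ending perfect authentic cadence). The consequent spans measures 16–23.

measures 16–23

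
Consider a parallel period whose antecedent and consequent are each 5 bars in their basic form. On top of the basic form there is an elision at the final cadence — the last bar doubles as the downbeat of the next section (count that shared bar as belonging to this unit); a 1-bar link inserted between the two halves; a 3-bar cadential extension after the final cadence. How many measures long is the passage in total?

14 measures

Basic parallel period: 5 + 5 = 10 bars.
10 (basic form) + 1 (link) + 3 (cadential extension) = 14.
The elision shares a bar with the next section but does not change this unit's count.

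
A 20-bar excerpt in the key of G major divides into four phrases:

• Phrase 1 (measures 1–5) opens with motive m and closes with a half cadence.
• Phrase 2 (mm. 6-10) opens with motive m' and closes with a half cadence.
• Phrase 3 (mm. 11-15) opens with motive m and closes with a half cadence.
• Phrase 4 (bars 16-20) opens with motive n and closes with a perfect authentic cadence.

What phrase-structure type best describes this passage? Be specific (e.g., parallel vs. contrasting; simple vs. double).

parallel double period

Four phrases in two halves: the first half (bars 1-10) ends with a half cadence, the second (mm. 11-20) with a perfect authentic cadence — a large antecedent–consequent pair, i.e. a double period.
Phrase 3 begins with the same material as phrase 1, making it parallel.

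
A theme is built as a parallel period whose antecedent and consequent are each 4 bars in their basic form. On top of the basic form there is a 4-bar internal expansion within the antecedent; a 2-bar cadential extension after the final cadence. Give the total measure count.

Basic parallel period: 4 + 4 = 8 bars.
8 (basic form) + 4 (internal expansion) + 2 (cadential extension) = 14.

14 measures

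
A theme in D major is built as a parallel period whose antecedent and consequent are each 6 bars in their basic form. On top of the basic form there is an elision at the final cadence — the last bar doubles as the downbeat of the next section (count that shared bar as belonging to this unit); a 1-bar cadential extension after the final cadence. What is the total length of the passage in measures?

Basic parallel period: 6 + 6 = 12 bars.
12 (basic form) + 1 (cadential extension) = 13.
The elision shares a bar with the next section but does not change this unit's count.

13 measures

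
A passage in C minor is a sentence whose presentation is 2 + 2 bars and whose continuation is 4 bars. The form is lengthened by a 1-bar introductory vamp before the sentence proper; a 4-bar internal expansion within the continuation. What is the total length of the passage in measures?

13 measures

Basic sentence: 2 + 2 + 4 = 8 bars.
8 (basic form) + 1 (introduction) + 4 (internal expansion) = 13.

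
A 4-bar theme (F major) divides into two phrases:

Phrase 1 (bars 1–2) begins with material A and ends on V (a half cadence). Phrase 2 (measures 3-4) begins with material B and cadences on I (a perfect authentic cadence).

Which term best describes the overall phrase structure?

contrasting period

Phrase 1 ends with a half cadence (weaker) and phrase 2 with a perfect authentic cadence (stronger): antecedent + consequent = a period.
The two phrases open with different material (A / B), so the period is contrasting.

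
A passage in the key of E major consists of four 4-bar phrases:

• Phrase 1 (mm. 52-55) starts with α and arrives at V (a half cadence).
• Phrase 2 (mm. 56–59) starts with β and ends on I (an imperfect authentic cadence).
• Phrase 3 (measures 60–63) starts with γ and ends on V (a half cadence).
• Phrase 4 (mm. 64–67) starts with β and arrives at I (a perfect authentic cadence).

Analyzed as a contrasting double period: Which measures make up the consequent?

measures 60–67

In a double period the four phrases pair into a large antecedent (phrases 1–2, ending imperfect authentic cadence) and a large consequent (phrases 3–4, ending perfect authentic cadence). The consequent spans mm. 60-67.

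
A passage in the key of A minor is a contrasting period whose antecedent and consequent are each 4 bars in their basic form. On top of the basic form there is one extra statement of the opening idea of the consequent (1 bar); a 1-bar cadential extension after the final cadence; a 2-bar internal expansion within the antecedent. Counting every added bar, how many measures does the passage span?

12 measures

Basic contrasting period: 4 + 4 = 8 bars.
8 (basic form) + 1 (extra statement) + 1 (cadential extension) + 2 (internal expansion) = 12.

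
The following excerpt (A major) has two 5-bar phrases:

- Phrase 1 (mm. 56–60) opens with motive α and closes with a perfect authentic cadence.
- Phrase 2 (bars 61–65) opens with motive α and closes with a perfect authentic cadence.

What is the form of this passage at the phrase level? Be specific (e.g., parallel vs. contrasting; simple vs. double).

repeated phrase

Both phrases have the same opening (α) and the same cadence (perfect authentic cadence): the second is a restatement, not a consequent, so this is a repeated phrase rather than a period.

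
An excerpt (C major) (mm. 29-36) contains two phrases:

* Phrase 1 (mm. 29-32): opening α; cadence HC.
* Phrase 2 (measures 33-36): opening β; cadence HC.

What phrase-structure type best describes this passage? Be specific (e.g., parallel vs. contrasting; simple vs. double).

phrase group

The second phrase closes with a half cadence, which is not stronger than the first phrase's half cadence; without a weak→strong cadential pair there is no antecedent–consequent relationship, so this is a phrase group rather than a period.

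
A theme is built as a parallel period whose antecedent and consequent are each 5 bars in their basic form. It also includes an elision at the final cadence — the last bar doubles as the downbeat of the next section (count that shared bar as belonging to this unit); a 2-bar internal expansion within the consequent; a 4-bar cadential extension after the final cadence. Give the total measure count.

Basic parallel period: 5 + 5 = 10 bars.
10 (basic form) + 2 (internal expansion) + 4 (cadential extension) = 16.
The elision shares a bar with the next section but does not change this unit's count.

16 measures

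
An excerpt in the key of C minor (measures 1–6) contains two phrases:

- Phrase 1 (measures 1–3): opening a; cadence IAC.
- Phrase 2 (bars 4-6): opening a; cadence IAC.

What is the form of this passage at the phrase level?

Both phrases have the same opening (a) and the same cadence (imperfect authentic cadence): the second is a restatement, not a consequent, so this is a repeated phrase rather than a period.

repeated phrase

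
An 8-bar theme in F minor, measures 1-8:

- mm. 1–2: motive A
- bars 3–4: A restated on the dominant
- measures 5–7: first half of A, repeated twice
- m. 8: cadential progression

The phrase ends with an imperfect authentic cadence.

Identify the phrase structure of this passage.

Basic idea (bars 1–2) + its repetition (bars 3–4) form the presentation; fragmentation and cadence (measures 5-8) form the continuation — the 8-bar whole is a sentence.

sentence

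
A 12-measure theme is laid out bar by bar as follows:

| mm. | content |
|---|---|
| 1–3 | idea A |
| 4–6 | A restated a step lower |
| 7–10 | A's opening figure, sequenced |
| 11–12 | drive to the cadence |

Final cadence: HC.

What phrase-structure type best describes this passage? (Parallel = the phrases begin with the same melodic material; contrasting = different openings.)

sentence

Basic idea (measures 1–3) + its repetition (measures 4–6) form the presentation; fragmentation and cadence (bars 7–12) form the continuation — the 12-bar whole is a sentence.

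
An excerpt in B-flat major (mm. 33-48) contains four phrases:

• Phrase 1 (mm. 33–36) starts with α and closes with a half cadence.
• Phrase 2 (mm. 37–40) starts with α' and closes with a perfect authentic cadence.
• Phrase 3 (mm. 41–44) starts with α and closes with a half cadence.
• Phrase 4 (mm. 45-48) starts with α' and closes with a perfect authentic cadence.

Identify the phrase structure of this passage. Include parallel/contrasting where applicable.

The cadence pattern HC–PAC–HC–PAC is weak–strong twice, and phrases 3–4 restate phrases 1–2: a period heard twice, not a double period (which would end weakly at phrase 2).

repeated period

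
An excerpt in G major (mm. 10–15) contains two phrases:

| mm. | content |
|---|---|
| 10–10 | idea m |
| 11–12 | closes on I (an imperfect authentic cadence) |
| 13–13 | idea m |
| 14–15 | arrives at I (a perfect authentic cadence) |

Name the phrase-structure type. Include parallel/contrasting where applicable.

Phrase 1 ends with an imperfect authentic cadence (weaker) and phrase 2 with a perfect authentic cadence (stronger): antecedent + consequent = a period.
The two phrases open with the same material (m / m), so the period is parallel.

parallel period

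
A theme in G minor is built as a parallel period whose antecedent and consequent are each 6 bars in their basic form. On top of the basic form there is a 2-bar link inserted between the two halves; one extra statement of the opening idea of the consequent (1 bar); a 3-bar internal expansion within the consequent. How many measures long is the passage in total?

18 measures

Basic parallel period: 6 + 6 = 12 bars.
12 (basic form) + 2 (link) + 1 (extra statement) + 3 (internal expansion) = 18.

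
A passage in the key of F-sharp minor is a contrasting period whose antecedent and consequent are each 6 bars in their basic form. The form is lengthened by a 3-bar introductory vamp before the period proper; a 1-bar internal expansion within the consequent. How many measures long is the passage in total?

16 measures

Basic contrasting period: 6 + 6 = 12 bars.
12 (basic form) + 3 (introduction) + 1 (internal expansion) = 16.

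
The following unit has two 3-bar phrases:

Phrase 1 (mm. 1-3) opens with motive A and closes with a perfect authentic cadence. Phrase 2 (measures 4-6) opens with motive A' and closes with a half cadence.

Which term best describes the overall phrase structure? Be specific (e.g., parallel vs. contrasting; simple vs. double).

phrase group

The second phrase closes with a half cadence, which is not stronger than the first phrase's perfect authentic cadence; without a weak→strong cadential pair there is no antecedent–consequent relationship, so this is a phrase group rather than a period.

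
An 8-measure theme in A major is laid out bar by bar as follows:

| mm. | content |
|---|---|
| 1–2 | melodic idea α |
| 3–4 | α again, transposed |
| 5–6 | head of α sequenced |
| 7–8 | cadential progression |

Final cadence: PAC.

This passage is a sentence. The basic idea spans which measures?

The presentation of a sentence is the basic idea (measures 1-2) plus its repetition (bars 3-4); the basic idea is therefore measures 1–2.

measures 1–2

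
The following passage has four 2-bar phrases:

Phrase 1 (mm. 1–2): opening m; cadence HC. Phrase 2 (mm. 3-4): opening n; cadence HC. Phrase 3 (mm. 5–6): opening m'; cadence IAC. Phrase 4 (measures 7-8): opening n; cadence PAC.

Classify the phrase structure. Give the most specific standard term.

parallel double period

Four phrases in two halves: the first half (mm. 1–4) ends with a half cadence, the second (measures 5-8) with a perfect authentic cadence — a large antecedent–consequent pair, i.e. a double period.
Phrase 3 begins with the same material as phrase 1, making it parallel.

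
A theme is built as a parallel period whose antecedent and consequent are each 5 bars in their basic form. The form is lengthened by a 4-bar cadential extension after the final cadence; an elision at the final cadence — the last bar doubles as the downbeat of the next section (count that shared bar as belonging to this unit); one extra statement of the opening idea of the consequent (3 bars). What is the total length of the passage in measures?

Basic parallel period: 5 + 5 = 10 bars.
10 (basic form) + 4 (cadential extension) + 3 (extra statement) = 17.
The elision shares a bar with the next section but does not change this unit's count.

17 measures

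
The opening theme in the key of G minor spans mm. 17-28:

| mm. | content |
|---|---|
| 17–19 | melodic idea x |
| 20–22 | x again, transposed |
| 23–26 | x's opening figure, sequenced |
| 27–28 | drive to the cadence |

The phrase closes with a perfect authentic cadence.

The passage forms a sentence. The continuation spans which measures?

After the presentation (bars 17–22), the continuation covers the fragmentation through the cadence: measures 23-28.

measures 23–28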